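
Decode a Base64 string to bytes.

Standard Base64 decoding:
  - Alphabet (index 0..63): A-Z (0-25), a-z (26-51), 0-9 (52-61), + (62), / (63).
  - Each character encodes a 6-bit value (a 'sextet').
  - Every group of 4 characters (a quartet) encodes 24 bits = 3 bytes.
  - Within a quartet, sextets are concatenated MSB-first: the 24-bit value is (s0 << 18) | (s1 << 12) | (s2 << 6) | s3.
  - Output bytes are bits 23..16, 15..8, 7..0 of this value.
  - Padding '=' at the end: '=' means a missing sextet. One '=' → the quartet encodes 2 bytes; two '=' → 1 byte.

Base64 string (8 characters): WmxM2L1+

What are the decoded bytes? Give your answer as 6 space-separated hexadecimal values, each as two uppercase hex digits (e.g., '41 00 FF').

After char 0 ('W'=22): chars_in_quartet=1 acc=0x16 bytes_emitted=0
After char 1 ('m'=38): chars_in_quartet=2 acc=0x5A6 bytes_emitted=0
After char 2 ('x'=49): chars_in_quartet=3 acc=0x169B1 bytes_emitted=0
After char 3 ('M'=12): chars_in_quartet=4 acc=0x5A6C4C -> emit 5A 6C 4C, reset; bytes_emitted=3
After char 4 ('2'=54): chars_in_quartet=1 acc=0x36 bytes_emitted=3
After char 5 ('L'=11): chars_in_quartet=2 acc=0xD8B bytes_emitted=3
After char 6 ('1'=53): chars_in_quartet=3 acc=0x362F5 bytes_emitted=3
After char 7 ('+'=62): chars_in_quartet=4 acc=0xD8BD7E -> emit D8 BD 7E, reset; bytes_emitted=6

Answer: 5A 6C 4C D8 BD 7E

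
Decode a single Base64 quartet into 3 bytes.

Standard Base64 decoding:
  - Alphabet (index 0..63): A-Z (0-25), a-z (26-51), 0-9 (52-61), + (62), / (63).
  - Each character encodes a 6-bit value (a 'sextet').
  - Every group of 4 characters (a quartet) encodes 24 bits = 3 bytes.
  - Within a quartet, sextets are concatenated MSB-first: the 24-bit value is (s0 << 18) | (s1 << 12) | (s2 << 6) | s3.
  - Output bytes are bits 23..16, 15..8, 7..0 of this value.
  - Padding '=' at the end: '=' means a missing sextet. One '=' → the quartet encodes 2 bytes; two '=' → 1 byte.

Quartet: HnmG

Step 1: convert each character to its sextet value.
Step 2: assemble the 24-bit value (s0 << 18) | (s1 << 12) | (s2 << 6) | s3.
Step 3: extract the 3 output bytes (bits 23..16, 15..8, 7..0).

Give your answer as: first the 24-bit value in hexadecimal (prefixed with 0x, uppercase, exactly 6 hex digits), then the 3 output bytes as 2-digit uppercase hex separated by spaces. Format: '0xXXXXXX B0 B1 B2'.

Sextets: H=7, n=39, m=38, G=6
24-bit: (7<<18) | (39<<12) | (38<<6) | 6
      = 0x1C0000 | 0x027000 | 0x000980 | 0x000006
      = 0x1E7986
Bytes: (v>>16)&0xFF=1E, (v>>8)&0xFF=79, v&0xFF=86

Answer: 0x1E7986 1E 79 86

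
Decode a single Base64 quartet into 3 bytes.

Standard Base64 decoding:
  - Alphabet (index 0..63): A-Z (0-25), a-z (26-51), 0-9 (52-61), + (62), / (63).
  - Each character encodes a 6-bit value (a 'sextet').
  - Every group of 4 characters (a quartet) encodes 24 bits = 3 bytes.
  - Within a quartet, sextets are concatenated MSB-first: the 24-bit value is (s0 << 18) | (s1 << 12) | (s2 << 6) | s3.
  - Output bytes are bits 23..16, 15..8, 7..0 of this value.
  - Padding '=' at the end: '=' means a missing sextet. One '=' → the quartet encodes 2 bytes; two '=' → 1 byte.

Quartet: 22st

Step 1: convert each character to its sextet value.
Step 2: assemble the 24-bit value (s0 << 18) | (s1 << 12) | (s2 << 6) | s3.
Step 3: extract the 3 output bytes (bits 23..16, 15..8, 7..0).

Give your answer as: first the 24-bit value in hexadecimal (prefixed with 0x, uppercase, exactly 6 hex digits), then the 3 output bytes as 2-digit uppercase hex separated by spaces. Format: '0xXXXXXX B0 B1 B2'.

Sextets: 2=54, 2=54, s=44, t=45
24-bit: (54<<18) | (54<<12) | (44<<6) | 45
      = 0xD80000 | 0x036000 | 0x000B00 | 0x00002D
      = 0xDB6B2D
Bytes: (v>>16)&0xFF=DB, (v>>8)&0xFF=6B, v&0xFF=2D

Answer: 0xDB6B2D DB 6B 2D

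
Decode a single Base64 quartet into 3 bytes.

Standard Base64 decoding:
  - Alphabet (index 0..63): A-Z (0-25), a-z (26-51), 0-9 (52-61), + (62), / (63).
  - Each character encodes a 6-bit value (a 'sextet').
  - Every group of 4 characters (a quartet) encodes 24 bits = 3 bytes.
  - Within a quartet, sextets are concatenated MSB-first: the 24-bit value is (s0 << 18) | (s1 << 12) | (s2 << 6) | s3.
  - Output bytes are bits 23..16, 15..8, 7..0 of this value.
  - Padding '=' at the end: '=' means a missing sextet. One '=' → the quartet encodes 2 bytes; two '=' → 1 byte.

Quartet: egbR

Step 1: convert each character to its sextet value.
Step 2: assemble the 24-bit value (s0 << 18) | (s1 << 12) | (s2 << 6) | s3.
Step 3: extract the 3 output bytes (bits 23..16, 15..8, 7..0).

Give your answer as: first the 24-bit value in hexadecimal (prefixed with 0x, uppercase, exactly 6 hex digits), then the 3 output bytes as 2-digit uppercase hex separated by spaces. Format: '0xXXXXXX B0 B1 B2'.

Answer: 0x7A06D1 7A 06 D1

Derivation:
Sextets: e=30, g=32, b=27, R=17
24-bit: (30<<18) | (32<<12) | (27<<6) | 17
      = 0x780000 | 0x020000 | 0x0006C0 | 0x000011
      = 0x7A06D1
Bytes: (v>>16)&0xFF=7A, (v>>8)&0xFF=06, v&0xFF=D1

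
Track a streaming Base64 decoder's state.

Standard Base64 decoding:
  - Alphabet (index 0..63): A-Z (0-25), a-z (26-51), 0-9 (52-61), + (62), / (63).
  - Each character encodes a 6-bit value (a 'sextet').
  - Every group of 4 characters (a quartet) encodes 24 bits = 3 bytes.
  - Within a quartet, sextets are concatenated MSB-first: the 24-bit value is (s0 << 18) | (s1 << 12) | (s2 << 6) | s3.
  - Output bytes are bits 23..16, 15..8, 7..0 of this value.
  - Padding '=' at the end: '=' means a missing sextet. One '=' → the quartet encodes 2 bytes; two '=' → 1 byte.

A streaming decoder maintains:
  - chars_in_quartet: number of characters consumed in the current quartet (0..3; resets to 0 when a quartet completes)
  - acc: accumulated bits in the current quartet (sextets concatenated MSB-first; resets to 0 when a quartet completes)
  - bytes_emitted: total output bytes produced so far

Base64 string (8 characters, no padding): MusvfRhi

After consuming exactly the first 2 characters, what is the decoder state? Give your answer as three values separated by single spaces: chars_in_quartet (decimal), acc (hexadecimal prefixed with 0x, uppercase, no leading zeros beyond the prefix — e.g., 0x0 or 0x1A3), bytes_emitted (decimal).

Answer: 2 0x32E 0

Derivation:
After char 0 ('M'=12): chars_in_quartet=1 acc=0xC bytes_emitted=0
After char 1 ('u'=46): chars_in_quartet=2 acc=0x32E bytes_emitted=0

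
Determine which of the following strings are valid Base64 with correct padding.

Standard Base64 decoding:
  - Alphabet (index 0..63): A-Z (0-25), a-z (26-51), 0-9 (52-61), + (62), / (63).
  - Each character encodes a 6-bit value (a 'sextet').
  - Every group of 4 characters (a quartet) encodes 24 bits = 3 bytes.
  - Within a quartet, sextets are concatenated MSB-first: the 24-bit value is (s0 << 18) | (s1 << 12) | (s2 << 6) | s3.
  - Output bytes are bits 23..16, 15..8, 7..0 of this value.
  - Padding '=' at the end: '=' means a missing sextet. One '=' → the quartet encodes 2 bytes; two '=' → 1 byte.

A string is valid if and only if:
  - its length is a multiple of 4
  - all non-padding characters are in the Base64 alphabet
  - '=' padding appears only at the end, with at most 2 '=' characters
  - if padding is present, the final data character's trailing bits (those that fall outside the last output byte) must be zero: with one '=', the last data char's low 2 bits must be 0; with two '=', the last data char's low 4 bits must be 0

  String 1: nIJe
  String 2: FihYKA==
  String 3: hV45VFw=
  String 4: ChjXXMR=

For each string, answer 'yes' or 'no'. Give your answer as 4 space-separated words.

String 1: 'nIJe' → valid
String 2: 'FihYKA==' → valid
String 3: 'hV45VFw=' → valid
String 4: 'ChjXXMR=' → invalid (bad trailing bits)

Answer: yes yes yes no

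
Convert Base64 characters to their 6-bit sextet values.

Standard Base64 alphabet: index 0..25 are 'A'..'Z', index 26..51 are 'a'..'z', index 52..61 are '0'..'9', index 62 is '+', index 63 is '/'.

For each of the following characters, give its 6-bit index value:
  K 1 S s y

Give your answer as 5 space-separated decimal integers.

'K': A..Z range, ord('K') − ord('A') = 10
'1': 0..9 range, 52 + ord('1') − ord('0') = 53
'S': A..Z range, ord('S') − ord('A') = 18
's': a..z range, 26 + ord('s') − ord('a') = 44
'y': a..z range, 26 + ord('y') − ord('a') = 50

Answer: 10 53 18 44 50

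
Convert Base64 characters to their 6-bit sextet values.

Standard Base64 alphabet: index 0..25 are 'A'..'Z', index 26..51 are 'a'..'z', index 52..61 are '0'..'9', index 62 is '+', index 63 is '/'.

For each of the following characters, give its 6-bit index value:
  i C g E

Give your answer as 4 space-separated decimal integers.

Answer: 34 2 32 4

Derivation:
'i': a..z range, 26 + ord('i') − ord('a') = 34
'C': A..Z range, ord('C') − ord('A') = 2
'g': a..z range, 26 + ord('g') − ord('a') = 32
'E': A..Z range, ord('E') − ord('A') = 4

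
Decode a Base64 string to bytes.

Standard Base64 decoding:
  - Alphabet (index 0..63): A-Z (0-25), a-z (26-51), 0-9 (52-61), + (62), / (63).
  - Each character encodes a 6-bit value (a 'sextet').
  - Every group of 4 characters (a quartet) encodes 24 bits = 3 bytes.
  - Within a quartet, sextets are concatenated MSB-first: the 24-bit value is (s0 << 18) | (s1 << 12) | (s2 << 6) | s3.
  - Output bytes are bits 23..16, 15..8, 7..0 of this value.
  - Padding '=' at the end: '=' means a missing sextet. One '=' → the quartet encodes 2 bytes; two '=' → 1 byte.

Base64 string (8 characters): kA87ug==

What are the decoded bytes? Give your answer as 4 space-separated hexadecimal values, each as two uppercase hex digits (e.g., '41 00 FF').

Answer: 90 0F 3B BA

Derivation:
After char 0 ('k'=36): chars_in_quartet=1 acc=0x24 bytes_emitted=0
After char 1 ('A'=0): chars_in_quartet=2 acc=0x900 bytes_emitted=0
After char 2 ('8'=60): chars_in_quartet=3 acc=0x2403C bytes_emitted=0
After char 3 ('7'=59): chars_in_quartet=4 acc=0x900F3B -> emit 90 0F 3B, reset; bytes_emitted=3
After char 4 ('u'=46): chars_in_quartet=1 acc=0x2E bytes_emitted=3
After char 5 ('g'=32): chars_in_quartet=2 acc=0xBA0 bytes_emitted=3
Padding '==': partial quartet acc=0xBA0 -> emit BA; bytes_emitted=4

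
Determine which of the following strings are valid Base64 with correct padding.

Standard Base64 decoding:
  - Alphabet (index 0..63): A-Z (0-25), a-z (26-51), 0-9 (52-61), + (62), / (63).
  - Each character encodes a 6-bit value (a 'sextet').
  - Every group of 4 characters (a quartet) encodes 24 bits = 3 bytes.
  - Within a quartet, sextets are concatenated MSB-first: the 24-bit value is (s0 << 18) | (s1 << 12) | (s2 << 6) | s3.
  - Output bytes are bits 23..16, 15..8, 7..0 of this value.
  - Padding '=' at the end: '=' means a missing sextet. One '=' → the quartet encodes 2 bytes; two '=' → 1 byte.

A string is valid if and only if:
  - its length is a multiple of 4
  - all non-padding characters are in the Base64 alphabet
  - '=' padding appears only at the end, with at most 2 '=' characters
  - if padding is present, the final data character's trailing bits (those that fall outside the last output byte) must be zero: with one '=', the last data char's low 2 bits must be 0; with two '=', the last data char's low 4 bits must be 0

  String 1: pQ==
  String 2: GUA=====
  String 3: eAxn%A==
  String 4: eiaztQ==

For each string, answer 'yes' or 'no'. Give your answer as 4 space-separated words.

String 1: 'pQ==' → valid
String 2: 'GUA=====' → invalid (5 pad chars (max 2))
String 3: 'eAxn%A==' → invalid (bad char(s): ['%'])
String 4: 'eiaztQ==' → valid

Answer: yes no no yes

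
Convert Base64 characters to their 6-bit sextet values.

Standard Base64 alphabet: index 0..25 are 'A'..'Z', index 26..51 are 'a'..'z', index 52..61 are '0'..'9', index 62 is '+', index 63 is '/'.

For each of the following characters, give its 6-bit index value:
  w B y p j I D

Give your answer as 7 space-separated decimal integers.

'w': a..z range, 26 + ord('w') − ord('a') = 48
'B': A..Z range, ord('B') − ord('A') = 1
'y': a..z range, 26 + ord('y') − ord('a') = 50
'p': a..z range, 26 + ord('p') − ord('a') = 41
'j': a..z range, 26 + ord('j') − ord('a') = 35
'I': A..Z range, ord('I') − ord('A') = 8
'D': A..Z range, ord('D') − ord('A') = 3

Answer: 48 1 50 41 35 8 3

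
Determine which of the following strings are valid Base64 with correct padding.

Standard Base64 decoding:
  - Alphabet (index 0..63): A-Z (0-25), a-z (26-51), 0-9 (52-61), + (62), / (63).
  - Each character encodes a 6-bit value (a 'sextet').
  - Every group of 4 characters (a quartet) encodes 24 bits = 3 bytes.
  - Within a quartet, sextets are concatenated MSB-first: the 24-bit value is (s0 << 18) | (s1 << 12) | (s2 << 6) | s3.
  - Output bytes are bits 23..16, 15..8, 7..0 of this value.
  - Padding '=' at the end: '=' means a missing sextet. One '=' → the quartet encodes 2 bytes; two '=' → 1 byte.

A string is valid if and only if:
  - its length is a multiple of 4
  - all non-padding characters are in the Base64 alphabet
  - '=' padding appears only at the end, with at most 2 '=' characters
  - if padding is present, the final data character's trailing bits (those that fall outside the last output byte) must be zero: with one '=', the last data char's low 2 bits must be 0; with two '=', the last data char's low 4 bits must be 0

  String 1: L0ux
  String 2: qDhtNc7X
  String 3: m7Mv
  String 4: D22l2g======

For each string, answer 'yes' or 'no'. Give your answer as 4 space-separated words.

String 1: 'L0ux' → valid
String 2: 'qDhtNc7X' → valid
String 3: 'm7Mv' → valid
String 4: 'D22l2g======' → invalid (6 pad chars (max 2))

Answer: yes yes yes no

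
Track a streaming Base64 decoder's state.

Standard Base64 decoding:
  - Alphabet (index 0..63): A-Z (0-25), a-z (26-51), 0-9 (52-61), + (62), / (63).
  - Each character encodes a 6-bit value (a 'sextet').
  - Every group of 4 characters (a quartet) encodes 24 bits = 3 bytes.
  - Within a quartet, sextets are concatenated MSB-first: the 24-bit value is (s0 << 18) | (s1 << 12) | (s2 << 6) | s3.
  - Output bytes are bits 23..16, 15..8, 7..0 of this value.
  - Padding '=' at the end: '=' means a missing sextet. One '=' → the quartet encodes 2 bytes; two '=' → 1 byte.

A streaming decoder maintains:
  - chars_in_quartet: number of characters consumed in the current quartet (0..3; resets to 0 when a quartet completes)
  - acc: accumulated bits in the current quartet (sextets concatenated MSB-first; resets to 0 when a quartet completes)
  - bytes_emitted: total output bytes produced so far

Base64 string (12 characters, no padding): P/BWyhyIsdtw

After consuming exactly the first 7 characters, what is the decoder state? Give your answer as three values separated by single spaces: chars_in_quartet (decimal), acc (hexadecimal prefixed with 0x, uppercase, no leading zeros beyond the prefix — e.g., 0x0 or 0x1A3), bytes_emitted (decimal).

After char 0 ('P'=15): chars_in_quartet=1 acc=0xF bytes_emitted=0
After char 1 ('/'=63): chars_in_quartet=2 acc=0x3FF bytes_emitted=0
After char 2 ('B'=1): chars_in_quartet=3 acc=0xFFC1 bytes_emitted=0
After char 3 ('W'=22): chars_in_quartet=4 acc=0x3FF056 -> emit 3F F0 56, reset; bytes_emitted=3
After char 4 ('y'=50): chars_in_quartet=1 acc=0x32 bytes_emitted=3
After char 5 ('h'=33): chars_in_quartet=2 acc=0xCA1 bytes_emitted=3
After char 6 ('y'=50): chars_in_quartet=3 acc=0x32872 bytes_emitted=3

Answer: 3 0x32872 3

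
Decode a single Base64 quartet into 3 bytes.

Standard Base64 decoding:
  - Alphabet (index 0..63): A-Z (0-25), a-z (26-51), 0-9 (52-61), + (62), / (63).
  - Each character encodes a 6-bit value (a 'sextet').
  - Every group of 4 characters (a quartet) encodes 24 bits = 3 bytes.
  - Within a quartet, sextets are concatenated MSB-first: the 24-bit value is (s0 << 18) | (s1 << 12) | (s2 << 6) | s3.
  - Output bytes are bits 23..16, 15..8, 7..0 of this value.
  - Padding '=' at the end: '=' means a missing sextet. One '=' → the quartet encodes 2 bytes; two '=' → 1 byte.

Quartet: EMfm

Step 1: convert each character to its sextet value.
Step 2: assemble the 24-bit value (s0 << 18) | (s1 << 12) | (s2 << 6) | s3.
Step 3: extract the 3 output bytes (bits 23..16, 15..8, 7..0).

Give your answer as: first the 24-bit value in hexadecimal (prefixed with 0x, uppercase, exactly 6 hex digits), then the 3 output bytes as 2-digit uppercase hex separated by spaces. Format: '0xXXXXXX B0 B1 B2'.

Answer: 0x10C7E6 10 C7 E6

Derivation:
Sextets: E=4, M=12, f=31, m=38
24-bit: (4<<18) | (12<<12) | (31<<6) | 38
      = 0x100000 | 0x00C000 | 0x0007C0 | 0x000026
      = 0x10C7E6
Bytes: (v>>16)&0xFF=10, (v>>8)&0xFF=C7, v&0xFF=E6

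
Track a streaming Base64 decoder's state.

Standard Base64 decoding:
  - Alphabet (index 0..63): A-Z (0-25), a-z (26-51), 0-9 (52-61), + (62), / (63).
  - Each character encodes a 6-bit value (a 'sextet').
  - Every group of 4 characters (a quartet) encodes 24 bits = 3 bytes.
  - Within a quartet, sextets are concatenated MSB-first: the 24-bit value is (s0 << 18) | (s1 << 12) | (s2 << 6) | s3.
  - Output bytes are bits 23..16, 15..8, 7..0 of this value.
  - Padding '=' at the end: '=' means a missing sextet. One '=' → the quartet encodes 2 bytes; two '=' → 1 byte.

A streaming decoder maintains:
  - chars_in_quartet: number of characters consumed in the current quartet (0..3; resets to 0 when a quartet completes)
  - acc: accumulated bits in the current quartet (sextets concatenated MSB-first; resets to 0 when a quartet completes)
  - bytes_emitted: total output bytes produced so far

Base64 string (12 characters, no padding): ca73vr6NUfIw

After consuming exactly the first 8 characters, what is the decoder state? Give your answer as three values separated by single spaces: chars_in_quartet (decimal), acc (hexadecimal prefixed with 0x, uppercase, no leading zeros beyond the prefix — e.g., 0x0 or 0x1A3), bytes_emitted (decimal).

After char 0 ('c'=28): chars_in_quartet=1 acc=0x1C bytes_emitted=0
After char 1 ('a'=26): chars_in_quartet=2 acc=0x71A bytes_emitted=0
After char 2 ('7'=59): chars_in_quartet=3 acc=0x1C6BB bytes_emitted=0
After char 3 ('3'=55): chars_in_quartet=4 acc=0x71AEF7 -> emit 71 AE F7, reset; bytes_emitted=3
After char 4 ('v'=47): chars_in_quartet=1 acc=0x2F bytes_emitted=3
After char 5 ('r'=43): chars_in_quartet=2 acc=0xBEB bytes_emitted=3
After char 6 ('6'=58): chars_in_quartet=3 acc=0x2FAFA bytes_emitted=3
After char 7 ('N'=13): chars_in_quartet=4 acc=0xBEBE8D -> emit BE BE 8D, reset; bytes_emitted=6

Answer: 0 0x0 6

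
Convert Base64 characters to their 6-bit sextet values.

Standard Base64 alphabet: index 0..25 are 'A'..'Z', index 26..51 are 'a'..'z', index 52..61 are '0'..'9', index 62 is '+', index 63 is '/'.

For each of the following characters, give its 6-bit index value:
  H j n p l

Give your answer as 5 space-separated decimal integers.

Answer: 7 35 39 41 37

Derivation:
'H': A..Z range, ord('H') − ord('A') = 7
'j': a..z range, 26 + ord('j') − ord('a') = 35
'n': a..z range, 26 + ord('n') − ord('a') = 39
'p': a..z range, 26 + ord('p') − ord('a') = 41
'l': a..z range, 26 + ord('l') − ord('a') = 37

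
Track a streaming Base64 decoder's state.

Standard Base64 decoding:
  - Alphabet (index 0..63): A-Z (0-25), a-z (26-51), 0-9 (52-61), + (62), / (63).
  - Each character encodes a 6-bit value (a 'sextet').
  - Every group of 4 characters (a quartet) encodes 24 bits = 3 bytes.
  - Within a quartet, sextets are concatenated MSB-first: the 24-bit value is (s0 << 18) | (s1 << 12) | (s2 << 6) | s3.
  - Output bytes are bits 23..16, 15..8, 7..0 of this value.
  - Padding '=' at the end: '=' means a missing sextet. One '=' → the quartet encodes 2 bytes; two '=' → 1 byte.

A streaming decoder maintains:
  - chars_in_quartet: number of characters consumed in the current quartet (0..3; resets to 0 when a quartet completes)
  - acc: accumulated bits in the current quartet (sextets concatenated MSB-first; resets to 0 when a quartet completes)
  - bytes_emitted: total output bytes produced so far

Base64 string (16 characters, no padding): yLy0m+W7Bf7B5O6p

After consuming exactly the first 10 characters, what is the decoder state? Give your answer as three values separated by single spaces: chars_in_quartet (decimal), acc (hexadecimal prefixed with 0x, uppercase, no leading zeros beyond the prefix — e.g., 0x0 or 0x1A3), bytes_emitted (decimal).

Answer: 2 0x5F 6

Derivation:
After char 0 ('y'=50): chars_in_quartet=1 acc=0x32 bytes_emitted=0
After char 1 ('L'=11): chars_in_quartet=2 acc=0xC8B bytes_emitted=0
After char 2 ('y'=50): chars_in_quartet=3 acc=0x322F2 bytes_emitted=0
After char 3 ('0'=52): chars_in_quartet=4 acc=0xC8BCB4 -> emit C8 BC B4, reset; bytes_emitted=3
After char 4 ('m'=38): chars_in_quartet=1 acc=0x26 bytes_emitted=3
After char 5 ('+'=62): chars_in_quartet=2 acc=0x9BE bytes_emitted=3
After char 6 ('W'=22): chars_in_quartet=3 acc=0x26F96 bytes_emitted=3
After char 7 ('7'=59): chars_in_quartet=4 acc=0x9BE5BB -> emit 9B E5 BB, reset; bytes_emitted=6
After char 8 ('B'=1): chars_in_quartet=1 acc=0x1 bytes_emitted=6
After char 9 ('f'=31): chars_in_quartet=2 acc=0x5F bytes_emitted=6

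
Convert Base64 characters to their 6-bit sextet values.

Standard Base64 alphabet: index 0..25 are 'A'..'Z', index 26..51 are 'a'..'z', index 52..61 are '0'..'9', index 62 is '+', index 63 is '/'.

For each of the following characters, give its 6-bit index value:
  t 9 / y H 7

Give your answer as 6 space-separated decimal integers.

't': a..z range, 26 + ord('t') − ord('a') = 45
'9': 0..9 range, 52 + ord('9') − ord('0') = 61
'/': index 63
'y': a..z range, 26 + ord('y') − ord('a') = 50
'H': A..Z range, ord('H') − ord('A') = 7
'7': 0..9 range, 52 + ord('7') − ord('0') = 59

Answer: 45 61 63 50 7 59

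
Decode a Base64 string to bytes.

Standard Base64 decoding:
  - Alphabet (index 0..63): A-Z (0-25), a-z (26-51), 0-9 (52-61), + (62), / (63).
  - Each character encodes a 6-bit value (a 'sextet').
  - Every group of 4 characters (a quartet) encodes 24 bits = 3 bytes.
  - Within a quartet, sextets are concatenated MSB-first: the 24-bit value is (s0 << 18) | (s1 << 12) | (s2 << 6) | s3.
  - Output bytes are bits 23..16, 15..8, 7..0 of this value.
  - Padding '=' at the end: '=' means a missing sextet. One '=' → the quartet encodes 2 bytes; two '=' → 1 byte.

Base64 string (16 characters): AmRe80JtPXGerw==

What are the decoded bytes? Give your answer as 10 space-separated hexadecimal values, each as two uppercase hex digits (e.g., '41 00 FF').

After char 0 ('A'=0): chars_in_quartet=1 acc=0x0 bytes_emitted=0
After char 1 ('m'=38): chars_in_quartet=2 acc=0x26 bytes_emitted=0
After char 2 ('R'=17): chars_in_quartet=3 acc=0x991 bytes_emitted=0
After char 3 ('e'=30): chars_in_quartet=4 acc=0x2645E -> emit 02 64 5E, reset; bytes_emitted=3
After char 4 ('8'=60): chars_in_quartet=1 acc=0x3C bytes_emitted=3
After char 5 ('0'=52): chars_in_quartet=2 acc=0xF34 bytes_emitted=3
After char 6 ('J'=9): chars_in_quartet=3 acc=0x3CD09 bytes_emitted=3
After char 7 ('t'=45): chars_in_quartet=4 acc=0xF3426D -> emit F3 42 6D, reset; bytes_emitted=6
After char 8 ('P'=15): chars_in_quartet=1 acc=0xF bytes_emitted=6
After char 9 ('X'=23): chars_in_quartet=2 acc=0x3D7 bytes_emitted=6
After char 10 ('G'=6): chars_in_quartet=3 acc=0xF5C6 bytes_emitted=6
After char 11 ('e'=30): chars_in_quartet=4 acc=0x3D719E -> emit 3D 71 9E, reset; bytes_emitted=9
After char 12 ('r'=43): chars_in_quartet=1 acc=0x2B bytes_emitted=9
After char 13 ('w'=48): chars_in_quartet=2 acc=0xAF0 bytes_emitted=9
Padding '==': partial quartet acc=0xAF0 -> emit AF; bytes_emitted=10

Answer: 02 64 5E F3 42 6D 3D 71 9E AF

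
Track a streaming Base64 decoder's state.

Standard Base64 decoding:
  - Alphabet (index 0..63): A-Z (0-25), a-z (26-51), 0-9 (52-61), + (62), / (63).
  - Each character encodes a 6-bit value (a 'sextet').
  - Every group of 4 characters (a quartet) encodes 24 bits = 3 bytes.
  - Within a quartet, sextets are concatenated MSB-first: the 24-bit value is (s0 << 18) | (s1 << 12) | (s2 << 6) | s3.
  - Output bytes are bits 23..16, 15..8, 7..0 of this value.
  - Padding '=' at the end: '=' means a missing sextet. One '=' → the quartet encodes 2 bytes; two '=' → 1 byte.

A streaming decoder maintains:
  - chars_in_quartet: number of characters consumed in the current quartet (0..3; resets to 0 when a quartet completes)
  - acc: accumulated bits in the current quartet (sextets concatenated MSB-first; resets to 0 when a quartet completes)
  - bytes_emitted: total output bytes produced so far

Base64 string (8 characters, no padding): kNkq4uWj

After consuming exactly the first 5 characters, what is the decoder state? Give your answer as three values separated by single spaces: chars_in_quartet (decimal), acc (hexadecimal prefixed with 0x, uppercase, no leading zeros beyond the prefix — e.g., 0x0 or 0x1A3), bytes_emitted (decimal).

After char 0 ('k'=36): chars_in_quartet=1 acc=0x24 bytes_emitted=0
After char 1 ('N'=13): chars_in_quartet=2 acc=0x90D bytes_emitted=0
After char 2 ('k'=36): chars_in_quartet=3 acc=0x24364 bytes_emitted=0
After char 3 ('q'=42): chars_in_quartet=4 acc=0x90D92A -> emit 90 D9 2A, reset; bytes_emitted=3
After char 4 ('4'=56): chars_in_quartet=1 acc=0x38 bytes_emitted=3

Answer: 1 0x38 3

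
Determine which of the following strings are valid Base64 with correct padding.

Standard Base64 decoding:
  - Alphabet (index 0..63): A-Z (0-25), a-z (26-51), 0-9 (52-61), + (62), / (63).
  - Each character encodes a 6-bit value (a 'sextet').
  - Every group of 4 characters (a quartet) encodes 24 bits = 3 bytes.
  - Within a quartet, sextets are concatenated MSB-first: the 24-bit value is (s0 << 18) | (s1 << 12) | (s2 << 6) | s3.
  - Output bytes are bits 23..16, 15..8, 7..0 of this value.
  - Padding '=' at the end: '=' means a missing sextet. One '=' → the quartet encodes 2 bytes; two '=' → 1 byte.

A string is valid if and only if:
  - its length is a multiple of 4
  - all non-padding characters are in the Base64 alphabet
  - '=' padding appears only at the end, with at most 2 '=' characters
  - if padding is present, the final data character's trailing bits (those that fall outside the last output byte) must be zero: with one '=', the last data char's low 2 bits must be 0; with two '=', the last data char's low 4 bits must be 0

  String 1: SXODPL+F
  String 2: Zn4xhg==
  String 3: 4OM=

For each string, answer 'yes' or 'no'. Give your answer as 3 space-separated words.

Answer: yes yes yes

Derivation:
String 1: 'SXODPL+F' → valid
String 2: 'Zn4xhg==' → valid
String 3: '4OM=' → valid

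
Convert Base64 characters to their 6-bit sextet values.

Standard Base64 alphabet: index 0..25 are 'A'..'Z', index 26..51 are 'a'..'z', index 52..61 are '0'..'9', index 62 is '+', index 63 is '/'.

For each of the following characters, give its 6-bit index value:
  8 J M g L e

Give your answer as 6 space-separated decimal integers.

'8': 0..9 range, 52 + ord('8') − ord('0') = 60
'J': A..Z range, ord('J') − ord('A') = 9
'M': A..Z range, ord('M') − ord('A') = 12
'g': a..z range, 26 + ord('g') − ord('a') = 32
'L': A..Z range, ord('L') − ord('A') = 11
'e': a..z range, 26 + ord('e') − ord('a') = 30

Answer: 60 9 12 32 11 30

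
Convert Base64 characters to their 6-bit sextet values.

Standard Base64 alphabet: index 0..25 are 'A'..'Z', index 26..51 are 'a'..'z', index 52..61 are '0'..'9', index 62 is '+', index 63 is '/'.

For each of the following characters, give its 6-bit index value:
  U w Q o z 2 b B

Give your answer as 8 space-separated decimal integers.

Answer: 20 48 16 40 51 54 27 1

Derivation:
'U': A..Z range, ord('U') − ord('A') = 20
'w': a..z range, 26 + ord('w') − ord('a') = 48
'Q': A..Z range, ord('Q') − ord('A') = 16
'o': a..z range, 26 + ord('o') − ord('a') = 40
'z': a..z range, 26 + ord('z') − ord('a') = 51
'2': 0..9 range, 52 + ord('2') − ord('0') = 54
'b': a..z range, 26 + ord('b') − ord('a') = 27
'B': A..Z range, ord('B') − ord('A') = 1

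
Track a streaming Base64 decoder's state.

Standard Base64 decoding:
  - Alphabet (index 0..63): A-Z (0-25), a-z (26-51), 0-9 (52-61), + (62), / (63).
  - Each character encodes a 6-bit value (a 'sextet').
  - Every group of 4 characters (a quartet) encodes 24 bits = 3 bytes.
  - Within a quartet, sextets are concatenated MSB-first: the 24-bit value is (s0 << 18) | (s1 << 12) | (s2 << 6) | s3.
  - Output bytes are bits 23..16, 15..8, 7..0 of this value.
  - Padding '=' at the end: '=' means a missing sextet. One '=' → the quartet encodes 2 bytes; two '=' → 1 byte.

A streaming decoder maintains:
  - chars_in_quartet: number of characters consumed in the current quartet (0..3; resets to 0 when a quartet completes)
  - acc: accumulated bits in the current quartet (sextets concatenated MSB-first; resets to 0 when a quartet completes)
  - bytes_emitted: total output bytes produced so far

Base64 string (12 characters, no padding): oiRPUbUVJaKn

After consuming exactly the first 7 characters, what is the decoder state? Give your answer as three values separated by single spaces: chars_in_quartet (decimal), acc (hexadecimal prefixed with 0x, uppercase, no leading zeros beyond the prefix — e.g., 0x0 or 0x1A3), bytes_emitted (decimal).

After char 0 ('o'=40): chars_in_quartet=1 acc=0x28 bytes_emitted=0
After char 1 ('i'=34): chars_in_quartet=2 acc=0xA22 bytes_emitted=0
After char 2 ('R'=17): chars_in_quartet=3 acc=0x28891 bytes_emitted=0
After char 3 ('P'=15): chars_in_quartet=4 acc=0xA2244F -> emit A2 24 4F, reset; bytes_emitted=3
After char 4 ('U'=20): chars_in_quartet=1 acc=0x14 bytes_emitted=3
After char 5 ('b'=27): chars_in_quartet=2 acc=0x51B bytes_emitted=3
After char 6 ('U'=20): chars_in_quartet=3 acc=0x146D4 bytes_emitted=3

Answer: 3 0x146D4 3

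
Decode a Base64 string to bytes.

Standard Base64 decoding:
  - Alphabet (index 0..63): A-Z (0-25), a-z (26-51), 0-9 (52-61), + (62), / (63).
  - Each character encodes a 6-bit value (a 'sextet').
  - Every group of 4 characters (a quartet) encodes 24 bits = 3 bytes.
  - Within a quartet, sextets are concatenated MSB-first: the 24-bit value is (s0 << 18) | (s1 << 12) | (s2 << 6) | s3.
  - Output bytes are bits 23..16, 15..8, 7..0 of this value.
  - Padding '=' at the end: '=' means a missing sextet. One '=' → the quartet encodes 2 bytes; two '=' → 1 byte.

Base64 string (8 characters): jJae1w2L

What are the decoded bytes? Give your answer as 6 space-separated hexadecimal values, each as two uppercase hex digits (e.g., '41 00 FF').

Answer: 8C 96 9E D7 0D 8B

Derivation:
After char 0 ('j'=35): chars_in_quartet=1 acc=0x23 bytes_emitted=0
After char 1 ('J'=9): chars_in_quartet=2 acc=0x8C9 bytes_emitted=0
After char 2 ('a'=26): chars_in_quartet=3 acc=0x2325A bytes_emitted=0
After char 3 ('e'=30): chars_in_quartet=4 acc=0x8C969E -> emit 8C 96 9E, reset; bytes_emitted=3
After char 4 ('1'=53): chars_in_quartet=1 acc=0x35 bytes_emitted=3
After char 5 ('w'=48): chars_in_quartet=2 acc=0xD70 bytes_emitted=3
After char 6 ('2'=54): chars_in_quartet=3 acc=0x35C36 bytes_emitted=3
After char 7 ('L'=11): chars_in_quartet=4 acc=0xD70D8B -> emit D7 0D 8B, reset; bytes_emitted=6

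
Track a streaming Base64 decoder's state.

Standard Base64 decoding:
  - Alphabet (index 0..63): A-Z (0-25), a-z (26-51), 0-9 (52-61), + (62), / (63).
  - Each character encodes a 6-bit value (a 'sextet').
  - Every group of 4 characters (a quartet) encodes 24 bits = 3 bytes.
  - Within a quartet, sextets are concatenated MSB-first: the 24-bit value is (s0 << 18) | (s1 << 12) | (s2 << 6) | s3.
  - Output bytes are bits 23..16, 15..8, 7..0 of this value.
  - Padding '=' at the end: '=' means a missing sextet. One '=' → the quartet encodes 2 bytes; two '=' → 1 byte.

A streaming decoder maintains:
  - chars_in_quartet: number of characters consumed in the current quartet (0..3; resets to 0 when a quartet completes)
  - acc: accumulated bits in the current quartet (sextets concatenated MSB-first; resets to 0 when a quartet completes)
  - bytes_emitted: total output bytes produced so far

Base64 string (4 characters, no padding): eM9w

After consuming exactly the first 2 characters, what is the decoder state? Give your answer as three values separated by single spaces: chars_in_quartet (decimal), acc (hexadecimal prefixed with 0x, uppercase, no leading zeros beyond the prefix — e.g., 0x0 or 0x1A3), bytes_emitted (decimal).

Answer: 2 0x78C 0

Derivation:
After char 0 ('e'=30): chars_in_quartet=1 acc=0x1E bytes_emitted=0
After char 1 ('M'=12): chars_in_quartet=2 acc=0x78C bytes_emitted=0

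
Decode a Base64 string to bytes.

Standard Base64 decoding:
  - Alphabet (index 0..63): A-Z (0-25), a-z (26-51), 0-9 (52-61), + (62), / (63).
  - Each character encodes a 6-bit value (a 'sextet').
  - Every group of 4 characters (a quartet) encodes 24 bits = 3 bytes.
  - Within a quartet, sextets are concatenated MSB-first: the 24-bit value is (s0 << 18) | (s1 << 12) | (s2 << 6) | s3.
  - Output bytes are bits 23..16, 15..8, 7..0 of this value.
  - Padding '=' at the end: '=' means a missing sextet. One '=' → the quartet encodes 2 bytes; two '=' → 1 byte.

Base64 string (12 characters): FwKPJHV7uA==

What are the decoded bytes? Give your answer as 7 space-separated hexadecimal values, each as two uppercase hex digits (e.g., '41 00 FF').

Answer: 17 02 8F 24 75 7B B8

Derivation:
After char 0 ('F'=5): chars_in_quartet=1 acc=0x5 bytes_emitted=0
After char 1 ('w'=48): chars_in_quartet=2 acc=0x170 bytes_emitted=0
After char 2 ('K'=10): chars_in_quartet=3 acc=0x5C0A bytes_emitted=0
After char 3 ('P'=15): chars_in_quartet=4 acc=0x17028F -> emit 17 02 8F, reset; bytes_emitted=3
After char 4 ('J'=9): chars_in_quartet=1 acc=0x9 bytes_emitted=3
After char 5 ('H'=7): chars_in_quartet=2 acc=0x247 bytes_emitted=3
After char 6 ('V'=21): chars_in_quartet=3 acc=0x91D5 bytes_emitted=3
After char 7 ('7'=59): chars_in_quartet=4 acc=0x24757B -> emit 24 75 7B, reset; bytes_emitted=6
After char 8 ('u'=46): chars_in_quartet=1 acc=0x2E bytes_emitted=6
After char 9 ('A'=0): chars_in_quartet=2 acc=0xB80 bytes_emitted=6
Padding '==': partial quartet acc=0xB80 -> emit B8; bytes_emitted=7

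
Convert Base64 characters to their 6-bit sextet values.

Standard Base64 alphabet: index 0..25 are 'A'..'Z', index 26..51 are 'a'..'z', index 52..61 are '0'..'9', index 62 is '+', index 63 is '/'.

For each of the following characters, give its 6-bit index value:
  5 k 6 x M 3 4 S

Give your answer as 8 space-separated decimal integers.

'5': 0..9 range, 52 + ord('5') − ord('0') = 57
'k': a..z range, 26 + ord('k') − ord('a') = 36
'6': 0..9 range, 52 + ord('6') − ord('0') = 58
'x': a..z range, 26 + ord('x') − ord('a') = 49
'M': A..Z range, ord('M') − ord('A') = 12
'3': 0..9 range, 52 + ord('3') − ord('0') = 55
'4': 0..9 range, 52 + ord('4') − ord('0') = 56
'S': A..Z range, ord('S') − ord('A') = 18

Answer: 57 36 58 49 12 55 56 18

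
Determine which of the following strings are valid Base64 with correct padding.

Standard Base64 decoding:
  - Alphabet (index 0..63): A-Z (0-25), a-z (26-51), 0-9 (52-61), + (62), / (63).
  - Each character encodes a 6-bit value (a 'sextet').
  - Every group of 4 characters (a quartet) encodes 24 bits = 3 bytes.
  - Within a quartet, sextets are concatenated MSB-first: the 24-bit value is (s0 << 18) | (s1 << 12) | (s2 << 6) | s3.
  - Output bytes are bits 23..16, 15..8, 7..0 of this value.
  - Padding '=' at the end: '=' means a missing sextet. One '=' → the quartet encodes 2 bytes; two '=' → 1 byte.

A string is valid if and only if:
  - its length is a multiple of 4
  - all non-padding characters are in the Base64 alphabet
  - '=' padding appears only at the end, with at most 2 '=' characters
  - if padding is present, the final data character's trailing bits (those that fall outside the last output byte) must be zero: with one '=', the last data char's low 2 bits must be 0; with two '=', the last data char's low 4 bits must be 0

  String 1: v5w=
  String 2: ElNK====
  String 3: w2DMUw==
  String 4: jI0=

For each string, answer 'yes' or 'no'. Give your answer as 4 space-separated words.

Answer: yes no yes yes

Derivation:
String 1: 'v5w=' → valid
String 2: 'ElNK====' → invalid (4 pad chars (max 2))
String 3: 'w2DMUw==' → valid
String 4: 'jI0=' → valid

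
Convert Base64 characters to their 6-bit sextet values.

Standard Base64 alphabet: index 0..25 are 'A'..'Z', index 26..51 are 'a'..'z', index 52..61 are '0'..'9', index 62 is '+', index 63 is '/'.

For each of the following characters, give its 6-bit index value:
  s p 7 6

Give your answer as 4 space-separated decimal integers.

's': a..z range, 26 + ord('s') − ord('a') = 44
'p': a..z range, 26 + ord('p') − ord('a') = 41
'7': 0..9 range, 52 + ord('7') − ord('0') = 59
'6': 0..9 range, 52 + ord('6') − ord('0') = 58

Answer: 44 41 59 58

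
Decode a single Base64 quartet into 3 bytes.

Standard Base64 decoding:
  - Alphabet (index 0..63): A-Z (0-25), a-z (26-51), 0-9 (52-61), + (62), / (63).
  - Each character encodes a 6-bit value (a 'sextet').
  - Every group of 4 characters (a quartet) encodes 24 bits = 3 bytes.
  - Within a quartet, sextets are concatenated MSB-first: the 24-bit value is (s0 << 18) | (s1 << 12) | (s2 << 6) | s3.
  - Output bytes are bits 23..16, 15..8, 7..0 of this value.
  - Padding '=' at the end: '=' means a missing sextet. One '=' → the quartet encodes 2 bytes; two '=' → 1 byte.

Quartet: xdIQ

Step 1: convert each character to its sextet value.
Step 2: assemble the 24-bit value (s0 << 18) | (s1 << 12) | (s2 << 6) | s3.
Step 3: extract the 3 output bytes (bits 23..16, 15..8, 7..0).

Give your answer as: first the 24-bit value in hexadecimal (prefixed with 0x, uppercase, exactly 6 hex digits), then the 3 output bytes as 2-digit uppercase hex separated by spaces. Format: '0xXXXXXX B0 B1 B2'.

Answer: 0xC5D210 C5 D2 10

Derivation:
Sextets: x=49, d=29, I=8, Q=16
24-bit: (49<<18) | (29<<12) | (8<<6) | 16
      = 0xC40000 | 0x01D000 | 0x000200 | 0x000010
      = 0xC5D210
Bytes: (v>>16)&0xFF=C5, (v>>8)&0xFF=D2, v&0xFF=10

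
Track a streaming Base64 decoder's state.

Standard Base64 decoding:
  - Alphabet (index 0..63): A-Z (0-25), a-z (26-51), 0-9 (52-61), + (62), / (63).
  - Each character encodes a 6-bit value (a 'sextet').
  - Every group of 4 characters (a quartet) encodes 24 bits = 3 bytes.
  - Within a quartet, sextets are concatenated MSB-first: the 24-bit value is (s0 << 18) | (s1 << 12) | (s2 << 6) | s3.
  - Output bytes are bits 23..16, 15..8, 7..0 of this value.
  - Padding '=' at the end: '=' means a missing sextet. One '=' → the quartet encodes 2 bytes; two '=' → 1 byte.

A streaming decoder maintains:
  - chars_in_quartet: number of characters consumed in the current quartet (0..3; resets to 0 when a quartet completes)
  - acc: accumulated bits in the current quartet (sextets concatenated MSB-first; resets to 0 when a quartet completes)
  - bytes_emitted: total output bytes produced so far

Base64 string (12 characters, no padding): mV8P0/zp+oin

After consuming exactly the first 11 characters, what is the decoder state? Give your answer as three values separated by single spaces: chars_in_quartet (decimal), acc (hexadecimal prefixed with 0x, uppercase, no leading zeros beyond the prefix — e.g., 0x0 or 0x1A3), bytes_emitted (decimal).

After char 0 ('m'=38): chars_in_quartet=1 acc=0x26 bytes_emitted=0
After char 1 ('V'=21): chars_in_quartet=2 acc=0x995 bytes_emitted=0
After char 2 ('8'=60): chars_in_quartet=3 acc=0x2657C bytes_emitted=0
After char 3 ('P'=15): chars_in_quartet=4 acc=0x995F0F -> emit 99 5F 0F, reset; bytes_emitted=3
After char 4 ('0'=52): chars_in_quartet=1 acc=0x34 bytes_emitted=3
After char 5 ('/'=63): chars_in_quartet=2 acc=0xD3F bytes_emitted=3
After char 6 ('z'=51): chars_in_quartet=3 acc=0x34FF3 bytes_emitted=3
After char 7 ('p'=41): chars_in_quartet=4 acc=0xD3FCE9 -> emit D3 FC E9, reset; bytes_emitted=6
After char 8 ('+'=62): chars_in_quartet=1 acc=0x3E bytes_emitted=6
After char 9 ('o'=40): chars_in_quartet=2 acc=0xFA8 bytes_emitted=6
After char 10 ('i'=34): chars_in_quartet=3 acc=0x3EA22 bytes_emitted=6

Answer: 3 0x3EA22 6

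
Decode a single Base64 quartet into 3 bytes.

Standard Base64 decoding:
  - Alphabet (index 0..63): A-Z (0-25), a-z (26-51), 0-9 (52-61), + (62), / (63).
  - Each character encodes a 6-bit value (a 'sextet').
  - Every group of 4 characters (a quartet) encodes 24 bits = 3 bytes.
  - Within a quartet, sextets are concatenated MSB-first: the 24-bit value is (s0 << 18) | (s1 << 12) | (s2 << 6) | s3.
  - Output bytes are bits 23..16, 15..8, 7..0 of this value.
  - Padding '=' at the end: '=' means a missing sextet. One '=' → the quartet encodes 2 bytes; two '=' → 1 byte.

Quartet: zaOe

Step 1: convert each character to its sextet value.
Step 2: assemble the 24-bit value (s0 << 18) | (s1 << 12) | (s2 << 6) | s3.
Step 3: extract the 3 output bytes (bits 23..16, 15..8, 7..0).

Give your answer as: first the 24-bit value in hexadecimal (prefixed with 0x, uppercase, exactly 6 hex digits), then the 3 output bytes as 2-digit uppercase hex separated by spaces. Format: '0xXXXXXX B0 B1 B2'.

Answer: 0xCDA39E CD A3 9E

Derivation:
Sextets: z=51, a=26, O=14, e=30
24-bit: (51<<18) | (26<<12) | (14<<6) | 30
      = 0xCC0000 | 0x01A000 | 0x000380 | 0x00001E
      = 0xCDA39E
Bytes: (v>>16)&0xFF=CD, (v>>8)&0xFF=A3, v&0xFF=9E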